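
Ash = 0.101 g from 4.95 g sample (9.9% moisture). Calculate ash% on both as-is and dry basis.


As-is ash% = 0.101 / 4.95 x 100 = 2.04%
Dry mass = 4.95 x (100 - 9.9) / 100 = 4.45995 g
Dry-basis ash% = 0.101 / 4.45995 x 100 = 2.26%


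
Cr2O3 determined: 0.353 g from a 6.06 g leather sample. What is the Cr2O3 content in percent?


Cr2O3% = 0.353 / 6.06 x 100
Cr2O3% = 5.83%


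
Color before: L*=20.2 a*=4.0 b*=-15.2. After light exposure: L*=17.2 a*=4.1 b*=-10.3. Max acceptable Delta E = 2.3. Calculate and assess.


Delta E = 5.75
Passes: No


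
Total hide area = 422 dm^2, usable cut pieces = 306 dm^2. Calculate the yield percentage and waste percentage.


Yield = 72.5%
Waste = 27.5%

Yield = 306 / 422 x 100 = 72.5%
Waste = 422 - 306 = 116 dm^2
Waste% = 100 - 72.5 = 27.5%


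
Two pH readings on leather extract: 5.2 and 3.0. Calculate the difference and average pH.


Difference = 2.2
Average pH = 4.10

Difference = |5.2 - 3.0| = 2.2
Average = (5.2 + 3.0) / 2 = 4.10


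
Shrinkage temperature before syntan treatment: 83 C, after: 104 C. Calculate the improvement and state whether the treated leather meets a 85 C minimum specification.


Improvement = 104 - 83 = 21 C
Spec check: 104 C >= 85 C? Yes


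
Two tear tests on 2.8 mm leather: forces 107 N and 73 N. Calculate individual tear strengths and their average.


Tear 1 = 38.2 N/mm
Tear 2 = 26.1 N/mm
Average = 32.2 N/mm

Tear 1 = 107 / 2.8 = 38.2 N/mm
Tear 2 = 73 / 2.8 = 26.1 N/mm
Average = (38.2 + 26.1) / 2 = 32.2 N/mm


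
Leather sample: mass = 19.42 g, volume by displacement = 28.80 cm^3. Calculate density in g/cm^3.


0.674 g/cm^3


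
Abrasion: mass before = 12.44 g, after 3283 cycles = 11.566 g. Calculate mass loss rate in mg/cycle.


0.266 mg/cycle

Mass loss = 12.44 - 11.566 = 0.874 g
Rate = 0.874 / 3283 x 1000 = 0.266 mg/cycle


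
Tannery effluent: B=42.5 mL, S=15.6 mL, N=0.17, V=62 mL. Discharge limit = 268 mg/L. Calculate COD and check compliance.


COD = 590.1 mg/L
Compliant: No

COD = (42.5 - 15.6) x 0.17 x 8000 / 62 = 590.1 mg/L
Limit: 268 mg/L
Compliant: No


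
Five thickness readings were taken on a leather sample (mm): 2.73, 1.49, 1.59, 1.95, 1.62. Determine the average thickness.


1.88 mm


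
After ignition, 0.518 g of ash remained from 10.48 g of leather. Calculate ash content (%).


4.94%


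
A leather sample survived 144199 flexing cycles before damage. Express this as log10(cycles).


log10(144199) = 5.16


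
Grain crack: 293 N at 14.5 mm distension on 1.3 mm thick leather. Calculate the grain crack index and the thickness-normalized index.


Crack index = 293 / 14.5 = 20.2 N/mm
Normalized = 20.2 / 1.3 = 15.5 N/mm per mm


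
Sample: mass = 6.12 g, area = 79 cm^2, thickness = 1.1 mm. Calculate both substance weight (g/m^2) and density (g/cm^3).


Substance weight = 774.7 g/m^2
Density = 0.704 g/cm^3

SW = 6.12 / 79 x 10000 = 774.7 g/m^2
Volume = 79 x 1.1 / 10 = 8.69 cm^3
Density = 6.12 / 8.69 = 0.704 g/cm^3


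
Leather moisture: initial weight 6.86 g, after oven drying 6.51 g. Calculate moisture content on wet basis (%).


Moisture = 6.86 - 6.51 = 0.35 g
MC = 0.35 / 6.86 x 100 = 5.1%


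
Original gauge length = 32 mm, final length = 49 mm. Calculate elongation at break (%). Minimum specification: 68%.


Elongation = 53.1%
Meets spec: No

Extension = 49 - 32 = 17 mm
Elongation = 17 / 32 x 100 = 53.1%
Minimum required: 68%
Meets specification: No


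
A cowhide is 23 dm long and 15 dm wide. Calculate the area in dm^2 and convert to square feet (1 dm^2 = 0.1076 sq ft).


Area = 23 x 15 = 345 dm^2
Conversion: 345 x 0.1076 = 37.12 sq ft


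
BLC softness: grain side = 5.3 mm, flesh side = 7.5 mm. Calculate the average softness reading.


6.40 mm

Average = (5.3 + 7.5) / 2
Average = 6.40 mm


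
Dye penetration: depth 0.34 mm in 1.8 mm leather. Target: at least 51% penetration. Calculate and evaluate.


Penetration = 0.34 / 1.8 x 100 = 18.9%
Target: 51%
Meets target: No


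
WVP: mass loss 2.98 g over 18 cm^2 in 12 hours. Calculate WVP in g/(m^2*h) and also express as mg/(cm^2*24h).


WVP = 2.98 / (18 x 12) x 10000 = 137.96 g/(m^2*h)
Mass loss in mg = 2.98 x 1000 = 2980 mg
Per cm^2 per 24h in mg: 2980 x 24 / (18 x 12) = 71520 / 216 = 331.11 mg/(cm^2*24h)


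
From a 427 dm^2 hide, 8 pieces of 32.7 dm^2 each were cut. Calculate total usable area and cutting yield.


Usable area = 261.6 dm^2
Yield = 61.3%

Total usable = 8 x 32.7 = 261.6 dm^2
Yield = 261.6 / 427 x 100 = 61.3%


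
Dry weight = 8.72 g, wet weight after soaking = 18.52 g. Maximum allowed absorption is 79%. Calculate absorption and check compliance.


Absorption = 112.4%
Compliant: No

WA = (18.52 - 8.72) / 8.72 x 100 = 112.4%
Maximum allowed: 79%
Compliant: No


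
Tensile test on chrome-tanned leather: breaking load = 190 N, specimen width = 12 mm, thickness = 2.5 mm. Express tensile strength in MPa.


Cross-section = 12 x 2.5 = 30.0 mm^2
TS = 190 / 30.0 = 6.33 MPa
(1 N/mm^2 = 1 MPa)


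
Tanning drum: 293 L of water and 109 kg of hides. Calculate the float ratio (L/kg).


2.7

Float ratio = water / hide weight
Ratio = 293 / 109 = 2.7


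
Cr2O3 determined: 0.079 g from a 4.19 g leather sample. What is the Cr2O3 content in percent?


1.89%

Cr2O3% = 0.079 / 4.19 x 100
Cr2O3% = 1.89%


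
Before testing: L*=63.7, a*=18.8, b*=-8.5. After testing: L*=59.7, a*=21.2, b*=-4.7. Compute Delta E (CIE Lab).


Delta E = 6.02


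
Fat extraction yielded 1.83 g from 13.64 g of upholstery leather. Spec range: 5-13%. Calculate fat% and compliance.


Fat% = 1.83 / 13.64 x 100 = 13.4%
Spec range: 5-13%
Compliant: No


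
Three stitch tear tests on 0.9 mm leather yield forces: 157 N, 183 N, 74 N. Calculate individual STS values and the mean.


STS1 = 174.4 N/mm
STS2 = 203.3 N/mm
STS3 = 82.2 N/mm
Mean = 153.3 N/mm


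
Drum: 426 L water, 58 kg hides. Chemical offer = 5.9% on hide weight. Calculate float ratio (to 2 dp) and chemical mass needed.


Float ratio = 426 / 58 = 7.34
Chemical = 58 x 5.9 / 100 = 3.422 kg


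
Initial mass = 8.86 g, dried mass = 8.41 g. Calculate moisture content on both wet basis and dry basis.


Wet basis = 5.1%
Dry basis = 5.4%

Moisture lost = 8.86 - 8.41 = 0.45 g
Wet basis MC = 0.45 / 8.86 x 100 = 5.1%
Dry basis MC = 0.45 / 8.41 x 100 = 5.4%


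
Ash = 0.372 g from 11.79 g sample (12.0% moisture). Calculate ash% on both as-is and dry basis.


As-is ash = 3.16%
Dry-basis ash = 3.59%

As-is ash% = 0.372 / 11.79 x 100 = 3.16%
Dry mass = 11.79 x (100 - 12.0) / 100 = 10.3752 g
Dry-basis ash% = 0.372 / 10.3752 x 100 = 3.59%


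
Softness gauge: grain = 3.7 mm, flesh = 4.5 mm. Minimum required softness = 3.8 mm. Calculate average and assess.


Average softness = 4.10 mm
Meets requirement: Yes


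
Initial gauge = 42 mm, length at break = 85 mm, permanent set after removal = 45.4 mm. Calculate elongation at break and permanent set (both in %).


Elongation at break = 102.4%
Permanent set = 8.1%

Elongation at break = (85 - 42) / 42 x 100 = 102.4%
Permanent set = (45.4 - 42) / 42 x 100 = 8.1%


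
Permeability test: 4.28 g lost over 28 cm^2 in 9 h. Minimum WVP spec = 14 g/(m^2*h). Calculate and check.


WVP = 169.84 g/(m^2*h)
Meets specification: Yes

WVP = 4.28 / (28 x 9) x 10000 = 169.84 g/(m^2*h)
Minimum: 14 g/(m^2*h)
Meets spec: Yes


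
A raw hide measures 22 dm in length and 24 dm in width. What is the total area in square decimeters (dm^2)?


Area = length x width
Area = 22 x 24 = 528 dm^2


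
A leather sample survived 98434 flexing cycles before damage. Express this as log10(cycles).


log10(98434) = 4.99


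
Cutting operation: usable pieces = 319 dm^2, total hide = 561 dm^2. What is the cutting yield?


Yield = usable / total x 100
Yield = 319 / 561 x 100 = 56.9%


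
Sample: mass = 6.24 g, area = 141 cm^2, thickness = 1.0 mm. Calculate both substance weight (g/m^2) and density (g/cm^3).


SW = 6.24 / 141 x 10000 = 442.6 g/m^2
Volume = 141 x 1.0 / 10 = 14.10 cm^3
Density = 6.24 / 14.10 = 0.443 g/cm^3


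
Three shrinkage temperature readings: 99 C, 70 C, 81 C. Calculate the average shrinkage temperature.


83.3 C


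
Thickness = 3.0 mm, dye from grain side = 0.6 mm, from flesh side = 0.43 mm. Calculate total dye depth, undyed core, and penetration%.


Total dyed = 0.6 + 0.43 = 1.03 mm
Undyed core = 3.0 - 1.03 = 1.97 mm
Penetration = 1.03 / 3.0 x 100 = 34.3%


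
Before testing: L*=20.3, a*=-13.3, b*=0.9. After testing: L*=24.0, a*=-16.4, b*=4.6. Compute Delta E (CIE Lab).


Delta E = 6.08

dL = 24.0 - 20.3 = 3.7
da = -16.4 - (-13.3) = -3.1
db = 4.6 - 0.9 = 3.7
dE = sqrt((3.7)^2 + (-3.1)^2 + (3.7)^2) = 6.08


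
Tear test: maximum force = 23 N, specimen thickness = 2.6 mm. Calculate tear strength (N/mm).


Tear strength = force / thickness
Tear = 23 / 2.6 = 8.8 N/mm


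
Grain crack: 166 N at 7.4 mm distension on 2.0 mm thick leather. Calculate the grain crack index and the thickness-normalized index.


Crack index = 22.4 N/mm
Normalized index = 11.2 N/mm per mm

Crack index = 166 / 7.4 = 22.4 N/mm
Normalized = 22.4 / 2.0 = 11.2 N/mm per mm


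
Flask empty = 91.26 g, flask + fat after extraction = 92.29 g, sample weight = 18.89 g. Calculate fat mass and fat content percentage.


Fat mass = 92.29 - 91.26 = 1.03 g
Fat% = 1.03 / 18.89 x 100 = 5.5%


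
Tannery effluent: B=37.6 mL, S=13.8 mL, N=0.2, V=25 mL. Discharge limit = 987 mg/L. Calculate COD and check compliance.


COD = (37.6 - 13.8) x 0.2 x 8000 / 25 = 1523.2 mg/L
Limit: 987 mg/L
Compliant: No


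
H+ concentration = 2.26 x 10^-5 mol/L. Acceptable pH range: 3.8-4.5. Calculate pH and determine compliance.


pH = -log10(2.26 x 10^-5) = 4.65
Range: 3.8 to 4.5
Compliant: No


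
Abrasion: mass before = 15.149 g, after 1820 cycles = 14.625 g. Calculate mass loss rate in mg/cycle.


0.288 mg/cycle

Mass loss = 15.149 - 14.625 = 0.524 g
Rate = 0.524 / 1820 x 1000 = 0.288 mg/cycle


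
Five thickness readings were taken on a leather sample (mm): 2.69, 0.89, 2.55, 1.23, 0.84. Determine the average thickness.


Sum = 2.69 + 0.89 + 2.55 + 1.23 + 0.84 = 8.20
Average = 8.20 / 5 = 1.64 mm


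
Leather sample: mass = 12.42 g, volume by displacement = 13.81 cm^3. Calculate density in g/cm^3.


0.899 g/cm^3

Density = mass / volume
Density = 12.42 / 13.81 = 0.899 g/cm^3


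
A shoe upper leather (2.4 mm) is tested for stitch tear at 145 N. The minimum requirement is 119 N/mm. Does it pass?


STS = 145 / 2.4 = 60.4 N/mm
Minimum required: 119 N/mm
Passes: No


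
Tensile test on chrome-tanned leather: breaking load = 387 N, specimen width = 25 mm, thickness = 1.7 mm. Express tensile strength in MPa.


Cross-section = 25 x 1.7 = 42.5 mm^2
TS = 387 / 42.5 = 9.11 MPa
(1 N/mm^2 = 1 MPa)


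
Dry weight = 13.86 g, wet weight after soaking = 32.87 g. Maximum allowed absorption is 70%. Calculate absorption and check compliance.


Absorption = 137.2%
Compliant: No

WA = (32.87 - 13.86) / 13.86 x 100 = 137.2%
Maximum allowed: 70%
Compliant: No


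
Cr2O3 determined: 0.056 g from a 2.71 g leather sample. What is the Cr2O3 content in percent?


Cr2O3% = 0.056 / 2.71 x 100
Cr2O3% = 2.07%


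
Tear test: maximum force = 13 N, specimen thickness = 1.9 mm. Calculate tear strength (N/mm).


Tear strength = force / thickness
Tear = 13 / 1.9 = 6.8 N/mm


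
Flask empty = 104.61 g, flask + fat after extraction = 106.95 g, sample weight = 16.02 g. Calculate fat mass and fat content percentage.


Fat mass = 2.34 g
Fat content = 14.6%


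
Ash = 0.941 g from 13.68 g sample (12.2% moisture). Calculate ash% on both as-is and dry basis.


As-is ash% = 0.941 / 13.68 x 100 = 6.88%
Dry mass = 13.68 x (100 - 12.2) / 100 = 12.01104 g
Dry-basis ash% = 0.941 / 12.01104 x 100 = 7.83%


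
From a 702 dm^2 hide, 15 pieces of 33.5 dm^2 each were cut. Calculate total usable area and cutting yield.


Usable area = 502.5 dm^2
Yield = 71.6%


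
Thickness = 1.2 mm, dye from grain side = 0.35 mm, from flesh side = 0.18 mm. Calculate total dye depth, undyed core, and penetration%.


Total dyed = 0.35 + 0.18 = 0.53 mm
Undyed core = 1.2 - 0.53 = 0.67 mm
Penetration = 0.53 / 1.2 x 100 = 44.2%


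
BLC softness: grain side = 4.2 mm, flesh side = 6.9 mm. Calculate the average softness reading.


Average = (4.2 + 6.9) / 2
Average = 5.55 mm


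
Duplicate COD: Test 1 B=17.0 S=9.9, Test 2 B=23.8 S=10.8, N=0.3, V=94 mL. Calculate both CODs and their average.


COD1 = 181.3 mg/L
COD2 = 331.9 mg/L
Average = 256.6 mg/L


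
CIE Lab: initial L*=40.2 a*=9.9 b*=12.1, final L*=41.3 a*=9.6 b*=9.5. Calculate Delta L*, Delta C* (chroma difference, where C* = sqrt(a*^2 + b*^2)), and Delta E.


Delta L* = 1.1
Delta C* = -2.13
Delta E = 2.84

Delta L* = 41.3 - 40.2 = 1.1
C1* = sqrt((9.9)^2 + (12.1)^2) = 15.634
C2* = sqrt((9.6)^2 + (9.5)^2) = 13.506
Delta C* = 13.506 - 15.634 = -2.13
Delta E = sqrt((1.1)^2 + (-0.3)^2 + (-2.6)^2) = 2.84


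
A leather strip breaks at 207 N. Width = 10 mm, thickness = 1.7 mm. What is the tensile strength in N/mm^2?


Cross-sectional area = 10 x 1.7 = 17.0 mm^2
Tensile strength = 207 / 17.0 = 12.18 N/mm^2


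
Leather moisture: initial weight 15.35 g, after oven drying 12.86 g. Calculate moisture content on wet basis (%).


Moisture = 15.35 - 12.86 = 2.49 g
MC = 2.49 / 15.35 x 100 = 16.2%


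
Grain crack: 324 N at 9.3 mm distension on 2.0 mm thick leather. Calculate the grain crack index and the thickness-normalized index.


Crack index = 324 / 9.3 = 34.8 N/mm
Normalized = 34.8 / 2.0 = 17.4 N/mm per mm


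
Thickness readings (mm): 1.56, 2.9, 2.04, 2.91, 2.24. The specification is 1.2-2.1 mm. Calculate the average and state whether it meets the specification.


Average = 2.33 mm
Within specification: No

Sum = 11.65
Average = 11.65 / 5 = 2.33 mm
Specification range: 1.2 to 2.1 mm
Within spec: No


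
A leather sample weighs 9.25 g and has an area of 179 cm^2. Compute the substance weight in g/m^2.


516.8 g/m^2


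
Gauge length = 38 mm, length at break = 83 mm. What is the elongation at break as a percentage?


118.4%

Extension = 83 - 38 = 45 mm
Elongation = 45 / 38 x 100 = 118.4%


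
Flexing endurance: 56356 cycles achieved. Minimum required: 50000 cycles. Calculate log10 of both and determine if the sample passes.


Achieved: log10 = 4.75
Required: log10 = 4.70
Passes: Yes


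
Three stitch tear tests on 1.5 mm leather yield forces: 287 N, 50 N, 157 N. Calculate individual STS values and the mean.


STS1 = 191.3 N/mm
STS2 = 33.3 N/mm
STS3 = 104.7 N/mm
Mean = 109.8 N/mm


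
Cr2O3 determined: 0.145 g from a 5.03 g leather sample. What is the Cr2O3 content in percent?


Cr2O3% = 0.145 / 5.03 x 100
Cr2O3% = 2.88%


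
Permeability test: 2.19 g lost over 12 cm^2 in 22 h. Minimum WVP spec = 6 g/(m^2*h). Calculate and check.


WVP = 2.19 / (12 x 22) x 10000 = 82.95 g/(m^2*h)
Minimum: 6 g/(m^2*h)
Meets spec: Yes


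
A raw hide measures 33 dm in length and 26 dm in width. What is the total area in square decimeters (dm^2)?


858 dm^2


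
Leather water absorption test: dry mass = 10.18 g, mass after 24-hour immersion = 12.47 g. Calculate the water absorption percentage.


Water absorbed = 12.47 - 10.18 = 2.29 g
WA% = 2.29 / 10.18 x 100 = 22.5%


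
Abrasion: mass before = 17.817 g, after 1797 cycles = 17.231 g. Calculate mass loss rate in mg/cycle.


0.326 mg/cycle


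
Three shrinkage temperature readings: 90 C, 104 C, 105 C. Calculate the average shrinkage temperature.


99.7 C


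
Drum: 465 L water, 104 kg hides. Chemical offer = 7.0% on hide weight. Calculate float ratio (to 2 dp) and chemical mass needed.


Float ratio = 465 / 104 = 4.47
Chemical = 104 x 7.0 / 100 = 7.28 kg


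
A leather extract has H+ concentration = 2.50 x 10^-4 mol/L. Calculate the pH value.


pH = -log10[H+]
pH = -log10(2.50 x 10^-4) = 3.60


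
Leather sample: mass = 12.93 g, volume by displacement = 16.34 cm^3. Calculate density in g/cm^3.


0.791 g/cm^3

Density = mass / volume
Density = 12.93 / 16.34 = 0.791 g/cm^3


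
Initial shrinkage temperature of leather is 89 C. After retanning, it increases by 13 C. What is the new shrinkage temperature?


New Ts = 89 + 13 = 102 C


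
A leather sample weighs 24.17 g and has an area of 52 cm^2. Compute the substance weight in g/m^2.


4648.1 g/m^2

Substance weight = mass / area x 10000
SW = 24.17 / 52 x 10000
SW = 4648.1 g/m^2


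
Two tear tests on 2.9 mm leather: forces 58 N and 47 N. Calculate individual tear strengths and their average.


Tear 1 = 58 / 2.9 = 20.0 N/mm
Tear 2 = 47 / 2.9 = 16.2 N/mm
Average = (20.0 + 16.2) / 2 = 18.1 N/mm


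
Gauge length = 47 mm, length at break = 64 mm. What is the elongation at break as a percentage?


Extension = 64 - 47 = 17 mm
Elongation = 17 / 47 x 100 = 36.2%


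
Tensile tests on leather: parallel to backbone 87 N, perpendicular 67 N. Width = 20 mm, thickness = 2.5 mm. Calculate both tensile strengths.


Parallel = 1.74 N/mm^2
Perpendicular = 1.34 N/mm^2

Area = 20 x 2.5 = 50.0 mm^2
TS (parallel) = 87 / 50.0 = 1.74 N/mm^2
TS (perpendicular) = 67 / 50.0 = 1.34 N/mm^2


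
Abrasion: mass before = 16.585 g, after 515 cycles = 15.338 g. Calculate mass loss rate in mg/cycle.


Mass loss = 16.585 - 15.338 = 1.247 g
Rate = 1.247 / 515 x 1000 = 2.421 mg/cycle


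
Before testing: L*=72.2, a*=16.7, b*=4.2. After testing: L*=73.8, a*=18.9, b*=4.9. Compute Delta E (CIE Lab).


dL = 73.8 - 72.2 = 1.6
da = 18.9 - 16.7 = 2.2
db = 4.9 - 4.2 = 0.7
dE = sqrt((1.6)^2 + (2.2)^2 + (0.7)^2) = 2.81


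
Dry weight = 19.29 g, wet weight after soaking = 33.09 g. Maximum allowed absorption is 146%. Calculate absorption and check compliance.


Absorption = 71.5%
Compliant: Yes

WA = (33.09 - 19.29) / 19.29 x 100 = 71.5%
Maximum allowed: 146%
Compliant: Yes


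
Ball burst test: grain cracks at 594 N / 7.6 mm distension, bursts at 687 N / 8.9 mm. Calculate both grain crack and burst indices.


Crack index = 594 / 7.6 = 78.2 N/mm
Burst index = 687 / 8.9 = 77.2 N/mm


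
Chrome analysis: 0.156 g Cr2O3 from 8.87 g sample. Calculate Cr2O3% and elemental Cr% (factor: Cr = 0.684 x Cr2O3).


Cr2O3% = 0.156 / 8.87 x 100 = 1.76%
Cr% = 1.76 x 0.684 = 1.20%


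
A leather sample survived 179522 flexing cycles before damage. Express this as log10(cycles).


5.25

log10(179522) = 5.25


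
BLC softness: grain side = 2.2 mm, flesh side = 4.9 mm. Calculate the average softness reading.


Average = (2.2 + 4.9) / 2
Average = 3.55 mm


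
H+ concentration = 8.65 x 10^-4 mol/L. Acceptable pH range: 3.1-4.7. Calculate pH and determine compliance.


pH = -log10(8.65 x 10^-4) = 3.06
Range: 3.1 to 4.7
Compliant: No


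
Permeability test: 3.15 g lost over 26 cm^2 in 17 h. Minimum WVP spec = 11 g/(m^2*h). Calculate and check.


WVP = 71.27 g/(m^2*h)
Meets specification: Yes


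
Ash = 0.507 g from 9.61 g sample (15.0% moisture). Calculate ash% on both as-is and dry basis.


As-is ash% = 0.507 / 9.61 x 100 = 5.28%
Dry mass = 9.61 x (100 - 15.0) / 100 = 8.1685 g
Dry-basis ash% = 0.507 / 8.1685 x 100 = 6.21%


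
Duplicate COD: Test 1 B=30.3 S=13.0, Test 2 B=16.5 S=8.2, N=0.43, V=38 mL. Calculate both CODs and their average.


COD1 = (30.3 - 13.0) x 0.43 x 8000 / 38 = 1566.1 mg/L
COD2 = (16.5 - 8.2) x 0.43 x 8000 / 38 = 751.4 mg/L
Average = (1566.1 + 751.4) / 2 = 1158.8 mg/L


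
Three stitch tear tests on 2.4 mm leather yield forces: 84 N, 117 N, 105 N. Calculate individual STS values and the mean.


STS1 = 84 / 2.4 = 35.0 N/mm
STS2 = 117 / 2.4 = 48.8 N/mm
STS3 = 105 / 2.4 = 43.8 N/mm
Mean = (35.0 + 48.8 + 43.8) / 3 = 42.5 N/mm


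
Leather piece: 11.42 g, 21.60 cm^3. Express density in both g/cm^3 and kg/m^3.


Density = 11.42 / 21.60 = 0.529 g/cm^3
Convert: 0.529 x 1000 = 529 kg/m^3


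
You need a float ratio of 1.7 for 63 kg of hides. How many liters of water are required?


Water = hide weight x target ratio
Water = 63 x 1.7 = 107.1 L


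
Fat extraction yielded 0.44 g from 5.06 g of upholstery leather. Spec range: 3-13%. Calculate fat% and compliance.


Fat% = 0.44 / 5.06 x 100 = 8.7%
Spec range: 3-13%
Compliant: Yes


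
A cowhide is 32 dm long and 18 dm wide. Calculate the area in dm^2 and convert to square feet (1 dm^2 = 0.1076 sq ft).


576 dm^2
61.98 sq ft

Area = 32 x 18 = 576 dm^2
Conversion: 576 x 0.1076 = 61.98 sq ft


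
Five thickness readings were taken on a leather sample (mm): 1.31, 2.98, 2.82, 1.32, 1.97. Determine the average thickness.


2.08 mm

Sum = 1.31 + 2.98 + 2.82 + 1.32 + 1.97 = 10.40
Average = 10.40 / 5 = 2.08 mm


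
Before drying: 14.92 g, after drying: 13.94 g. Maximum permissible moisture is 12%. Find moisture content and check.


MC = (14.92 - 13.94) / 14.92 x 100 = 6.6%
Maximum: 12%
Acceptable: Yes


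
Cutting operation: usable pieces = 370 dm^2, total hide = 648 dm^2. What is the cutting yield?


Yield = usable / total x 100
Yield = 370 / 648 x 100 = 57.1%


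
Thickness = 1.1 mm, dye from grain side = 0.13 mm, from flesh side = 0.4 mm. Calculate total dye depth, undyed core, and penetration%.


Total dyed = 0.13 + 0.4 = 0.53 mm
Undyed core = 1.1 - 0.53 = 0.57 mm
Penetration = 0.53 / 1.1 x 100 = 48.2%


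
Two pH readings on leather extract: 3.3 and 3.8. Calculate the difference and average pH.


Difference = 0.5
Average pH = 3.55


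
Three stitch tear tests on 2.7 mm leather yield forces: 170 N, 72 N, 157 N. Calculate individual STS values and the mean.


STS1 = 63.0 N/mm
STS2 = 26.7 N/mm
STS3 = 58.1 N/mm
Mean = 49.3 N/mm


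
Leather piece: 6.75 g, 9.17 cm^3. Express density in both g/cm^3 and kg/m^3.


0.736 g/cm^3
736 kg/m^3

Density = 6.75 / 9.17 = 0.736 g/cm^3
Convert: 0.736 x 1000 = 736 kg/m^3


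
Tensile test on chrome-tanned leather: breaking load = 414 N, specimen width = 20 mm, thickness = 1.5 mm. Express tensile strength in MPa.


13.80 MPa


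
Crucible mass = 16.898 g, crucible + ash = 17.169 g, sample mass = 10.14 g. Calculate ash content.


Ash mass = 17.169 - 16.898 = 0.271 g
Ash% = 0.271 / 10.14 x 100 = 2.67%


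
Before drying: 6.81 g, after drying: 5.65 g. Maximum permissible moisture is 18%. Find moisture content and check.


MC = (6.81 - 5.65) / 6.81 x 100 = 17.0%
Maximum: 18%
Acceptable: Yes


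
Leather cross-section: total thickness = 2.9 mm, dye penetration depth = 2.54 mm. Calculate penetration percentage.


87.6%


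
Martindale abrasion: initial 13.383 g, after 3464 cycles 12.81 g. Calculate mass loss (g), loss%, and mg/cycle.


Loss = 13.383 - 12.81 = 0.573 g
Loss% = 0.573 / 13.383 x 100 = 4.28%
Rate = 0.573 / 3464 x 1000 = 0.165 mg/cycle


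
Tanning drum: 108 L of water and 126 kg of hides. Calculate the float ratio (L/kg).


Float ratio = water / hide weight
Ratio = 108 / 126 = 0.9


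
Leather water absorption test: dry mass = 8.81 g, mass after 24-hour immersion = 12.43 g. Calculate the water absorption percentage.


41.1%

Water absorbed = 12.43 - 8.81 = 3.62 g
WA% = 3.62 / 8.81 x 100 = 41.1%


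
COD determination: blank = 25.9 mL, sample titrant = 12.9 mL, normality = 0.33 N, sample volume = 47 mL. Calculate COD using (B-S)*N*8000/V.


730.2 mg/L

COD = (25.9 - 12.9) x 0.33 x 8000 / 47
COD = 13.0 x 0.33 x 8000 / 47
COD = 730.2 mg/L


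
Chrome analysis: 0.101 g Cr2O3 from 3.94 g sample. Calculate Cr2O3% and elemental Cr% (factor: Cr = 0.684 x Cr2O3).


Cr2O3% = 0.101 / 3.94 x 100 = 2.56%
Cr% = 2.56 x 0.684 = 1.75%


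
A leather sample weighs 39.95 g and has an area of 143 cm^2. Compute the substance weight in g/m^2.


2793.7 g/m^2

Substance weight = mass / area x 10000
SW = 39.95 / 143 x 10000
SW = 2793.7 g/m^2


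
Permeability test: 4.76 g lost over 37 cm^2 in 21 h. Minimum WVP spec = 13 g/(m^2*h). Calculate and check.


WVP = 4.76 / (37 x 21) x 10000 = 61.26 g/(m^2*h)
Minimum: 13 g/(m^2*h)
Meets spec: Yes


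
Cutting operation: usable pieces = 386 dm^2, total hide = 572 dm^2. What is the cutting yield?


Yield = usable / total x 100
Yield = 386 / 572 x 100 = 67.5%


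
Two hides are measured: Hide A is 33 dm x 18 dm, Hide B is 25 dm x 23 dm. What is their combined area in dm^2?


Hide A area = 33 x 18 = 594 dm^2
Hide B area = 25 x 23 = 575 dm^2
Total = 594 + 575 = 1169 dm^2


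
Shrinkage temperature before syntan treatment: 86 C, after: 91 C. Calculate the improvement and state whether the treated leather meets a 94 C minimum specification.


Improvement = 91 - 86 = 5 C
Spec check: 91 C >= 94 C? No


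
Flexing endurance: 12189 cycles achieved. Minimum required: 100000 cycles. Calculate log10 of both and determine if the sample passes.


log10(12189) = 4.09
log10(100000) = 5.00
Passes: No


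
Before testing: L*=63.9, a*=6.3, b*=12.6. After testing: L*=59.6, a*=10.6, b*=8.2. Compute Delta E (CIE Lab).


Delta E = 7.51

dL = 59.6 - 63.9 = -4.3
da = 10.6 - 6.3 = 4.3
db = 8.2 - 12.6 = -4.4
dE = sqrt((-4.3)^2 + (4.3)^2 + (-4.4)^2) = 7.51


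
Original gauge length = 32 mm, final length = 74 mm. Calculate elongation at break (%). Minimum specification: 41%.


Extension = 74 - 32 = 42 mm
Elongation = 42 / 32 x 100 = 131.3%
Minimum required: 41%
Meets specification: Yes


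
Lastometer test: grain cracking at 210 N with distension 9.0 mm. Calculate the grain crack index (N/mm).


23.3 N/mm

Grain crack index = force / distension
Index = 210 / 9.0 = 23.3 N/mm


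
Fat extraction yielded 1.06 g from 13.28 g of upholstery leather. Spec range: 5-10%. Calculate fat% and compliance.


Fat content = 8.0%
Compliant: Yes


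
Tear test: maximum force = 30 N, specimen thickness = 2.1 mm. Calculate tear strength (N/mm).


Tear strength = force / thickness
Tear = 30 / 2.1 = 14.3 N/mm


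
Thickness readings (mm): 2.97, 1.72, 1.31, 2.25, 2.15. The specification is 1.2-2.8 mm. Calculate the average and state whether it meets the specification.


Average = 2.08 mm
Within specification: Yes

Sum = 10.40
Average = 10.40 / 5 = 2.08 mm
Specification range: 1.2 to 2.8 mm
Within spec: Yes


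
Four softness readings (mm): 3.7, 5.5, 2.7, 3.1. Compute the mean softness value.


3.75 mm

Sum = 3.7 + 5.5 + 2.7 + 3.1
Mean = 15.0 / 4 = 3.75 mm


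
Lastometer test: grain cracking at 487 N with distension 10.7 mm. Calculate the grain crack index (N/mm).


45.5 N/mm


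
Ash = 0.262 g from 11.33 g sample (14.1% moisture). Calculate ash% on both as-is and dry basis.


As-is ash% = 0.262 / 11.33 x 100 = 2.31%
Dry mass = 11.33 x (100 - 14.1) / 100 = 9.73247 g
Dry-basis ash% = 0.262 / 9.73247 x 100 = 2.69%


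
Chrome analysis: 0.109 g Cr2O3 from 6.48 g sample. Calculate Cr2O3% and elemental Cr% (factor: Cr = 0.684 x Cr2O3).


Cr2O3% = 0.109 / 6.48 x 100 = 1.68%
Cr% = 1.68 x 0.684 = 1.15%


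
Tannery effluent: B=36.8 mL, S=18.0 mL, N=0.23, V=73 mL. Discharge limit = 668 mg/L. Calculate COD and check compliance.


COD = (36.8 - 18.0) x 0.23 x 8000 / 73 = 473.9 mg/L
Limit: 668 mg/L
Compliant: Yes


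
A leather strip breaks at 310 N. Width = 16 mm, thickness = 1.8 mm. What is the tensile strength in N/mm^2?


Cross-sectional area = 16 x 1.8 = 28.8 mm^2
Tensile strength = 310 / 28.8 = 10.76 N/mm^2


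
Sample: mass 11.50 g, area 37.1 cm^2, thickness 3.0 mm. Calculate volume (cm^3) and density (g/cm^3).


Thickness in cm = 3.0 / 10 = 0.30 cm
Volume = 37.1 x 0.30 = 11.130 cm^3
Density = 11.50 / 11.130 = 1.033 g/cm^3


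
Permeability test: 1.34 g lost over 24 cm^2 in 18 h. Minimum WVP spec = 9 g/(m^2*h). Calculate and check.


WVP = 31.02 g/(m^2*h)
Meets specification: Yes

WVP = 1.34 / (24 x 18) x 10000 = 31.02 g/(m^2*h)
Minimum: 9 g/(m^2*h)
Meets spec: Yes


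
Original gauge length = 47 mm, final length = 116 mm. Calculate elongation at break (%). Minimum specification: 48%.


Elongation = 146.8%
Meets spec: Yes

Extension = 116 - 47 = 69 mm
Elongation = 69 / 47 x 100 = 146.8%
Minimum required: 48%
Meets specification: Yes


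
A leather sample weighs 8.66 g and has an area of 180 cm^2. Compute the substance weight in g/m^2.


481.1 g/m^2


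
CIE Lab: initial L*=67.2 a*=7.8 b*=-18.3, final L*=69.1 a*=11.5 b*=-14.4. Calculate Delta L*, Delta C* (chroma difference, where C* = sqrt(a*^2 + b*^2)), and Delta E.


Delta L* = 1.9
Delta C* = -1.46
Delta E = 5.70

Delta L* = 69.1 - 67.2 = 1.9
C1* = sqrt((7.8)^2 + (-18.3)^2) = 19.893
C2* = sqrt((11.5)^2 + (-14.4)^2) = 18.429
Delta C* = 18.429 - 19.893 = -1.46
Delta E = sqrt((1.9)^2 + (3.7)^2 + (3.9)^2) = 5.70


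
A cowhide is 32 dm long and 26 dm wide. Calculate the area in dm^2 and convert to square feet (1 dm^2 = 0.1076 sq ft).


Area = 32 x 26 = 832 dm^2
Conversion: 832 x 0.1076 = 89.52 sq ft


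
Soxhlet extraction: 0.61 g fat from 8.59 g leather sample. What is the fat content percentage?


7.1%


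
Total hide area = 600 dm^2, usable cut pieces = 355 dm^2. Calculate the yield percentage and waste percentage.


Yield = 59.2%
Waste = 40.8%

Yield = 355 / 600 x 100 = 59.2%
Waste = 600 - 355 = 245 dm^2
Waste% = 100 - 59.2 = 40.8%


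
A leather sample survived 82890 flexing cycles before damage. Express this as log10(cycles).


4.92

log10(82890) = 4.92


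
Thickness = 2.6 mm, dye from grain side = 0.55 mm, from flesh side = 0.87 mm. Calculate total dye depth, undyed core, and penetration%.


Total dyed = 0.55 + 0.87 = 1.42 mm
Undyed core = 2.6 - 1.42 = 1.18 mm
Penetration = 1.42 / 2.6 x 100 = 54.6%


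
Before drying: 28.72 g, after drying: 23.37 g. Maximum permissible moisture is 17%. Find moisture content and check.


MC = (28.72 - 23.37) / 28.72 x 100 = 18.6%
Maximum: 17%
Acceptable: No


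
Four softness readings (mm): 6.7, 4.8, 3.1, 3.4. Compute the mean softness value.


4.50 mm


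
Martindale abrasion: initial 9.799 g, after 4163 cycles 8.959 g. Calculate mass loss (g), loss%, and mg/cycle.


Loss = 9.799 - 8.959 = 0.840 g
Loss% = 0.840 / 9.799 x 100 = 8.57%
Rate = 0.840 / 4163 x 1000 = 0.202 mg/cycle


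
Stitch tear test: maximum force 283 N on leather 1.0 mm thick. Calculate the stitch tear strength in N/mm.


283.0 N/mm


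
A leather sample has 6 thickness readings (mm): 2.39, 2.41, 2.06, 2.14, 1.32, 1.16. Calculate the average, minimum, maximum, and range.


Average = 1.91 mm
Min = 1.16 mm
Max = 2.41 mm
Range = 1.25 mm


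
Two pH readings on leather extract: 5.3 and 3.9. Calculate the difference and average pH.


Difference = 1.4
Average pH = 4.60

Difference = |5.3 - 3.9| = 1.4
Average = (5.3 + 3.9) / 2 = 4.60


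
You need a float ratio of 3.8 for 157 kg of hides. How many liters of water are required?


Water = hide weight x target ratio
Water = 157 x 3.8 = 596.6 L


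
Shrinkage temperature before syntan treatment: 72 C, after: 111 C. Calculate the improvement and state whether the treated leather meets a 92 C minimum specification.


Improvement = 39 C
Meets 92 C spec: Yes

Improvement = 111 - 72 = 39 C
Spec check: 111 C >= 92 C? Yes


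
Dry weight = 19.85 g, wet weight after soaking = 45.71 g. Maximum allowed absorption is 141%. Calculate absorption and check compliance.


WA = (45.71 - 19.85) / 19.85 x 100 = 130.3%
Maximum allowed: 141%
Compliant: Yes


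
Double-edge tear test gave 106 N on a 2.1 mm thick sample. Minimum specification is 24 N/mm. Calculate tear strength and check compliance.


Tear strength = 106 / 2.1 = 50.5 N/mm
Required minimum = 24 N/mm
Compliant: Yes


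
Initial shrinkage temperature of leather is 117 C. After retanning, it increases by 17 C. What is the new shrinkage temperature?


134 C

New Ts = 117 + 17 = 134 C


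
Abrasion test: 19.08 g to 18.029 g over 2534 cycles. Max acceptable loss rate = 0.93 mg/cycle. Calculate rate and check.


Rate = 0.415 mg/cycle
Passes: Yes

Loss = 19.08 - 18.029 = 1.051 g
Rate = 1.051 g / 2534 cycles x 1000 = 0.415 mg/cycle
Max = 0.93 mg/cycle
Passes: Yes


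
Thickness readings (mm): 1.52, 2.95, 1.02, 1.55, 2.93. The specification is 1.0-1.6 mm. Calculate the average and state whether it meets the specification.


Sum = 9.97
Average = 9.97 / 5 = 1.99 mm
Specification range: 1.0 to 1.6 mm
Within spec: No


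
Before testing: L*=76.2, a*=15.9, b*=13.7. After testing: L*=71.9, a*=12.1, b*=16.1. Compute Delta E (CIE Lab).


Delta E = 6.22

dL = 71.9 - 76.2 = -4.3
da = 12.1 - 15.9 = -3.8
db = 16.1 - 13.7 = 2.4
dE = sqrt((-4.3)^2 + (-3.8)^2 + (2.4)^2) = 6.22


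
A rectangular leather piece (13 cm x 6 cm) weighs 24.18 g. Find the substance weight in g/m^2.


Area = 13 x 6 = 78 cm^2
SW = 24.18 / 78 x 10000 = 3100.0 g/m^2


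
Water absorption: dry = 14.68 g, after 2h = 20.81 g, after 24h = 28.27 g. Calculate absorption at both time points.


WA (2h) = (20.81 - 14.68) / 14.68 x 100 = 41.8%
WA (24h) = (28.27 - 14.68) / 14.68 x 100 = 92.6%


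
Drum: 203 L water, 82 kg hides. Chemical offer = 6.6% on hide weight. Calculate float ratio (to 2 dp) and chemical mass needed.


Float ratio = 203 / 82 = 2.48
Chemical = 82 x 6.6 / 100 = 5.412 kg


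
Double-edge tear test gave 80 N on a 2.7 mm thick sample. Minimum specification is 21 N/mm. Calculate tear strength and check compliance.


Tear strength = 80 / 2.7 = 29.6 N/mm
Required minimum = 21 N/mm
Compliant: Yes


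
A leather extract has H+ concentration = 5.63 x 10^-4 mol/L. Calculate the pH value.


pH = -log10[H+]
pH = -log10(5.63 x 10^-4) = 3.25


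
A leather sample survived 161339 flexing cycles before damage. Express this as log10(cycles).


log10(161339) = 5.21


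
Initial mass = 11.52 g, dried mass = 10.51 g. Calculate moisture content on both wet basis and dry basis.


Wet basis = 8.8%
Dry basis = 9.6%


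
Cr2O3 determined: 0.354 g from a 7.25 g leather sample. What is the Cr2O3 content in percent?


Cr2O3% = 0.354 / 7.25 x 100
Cr2O3% = 4.88%


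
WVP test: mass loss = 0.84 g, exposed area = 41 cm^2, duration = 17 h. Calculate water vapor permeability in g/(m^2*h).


12.05 g/(m^2*h)

WVP = mass_loss / (area x time) x 10000
WVP = 0.84 / (41 x 17) x 10000
WVP = 0.84 / 697 x 10000 = 12.05 g/(m^2*h)


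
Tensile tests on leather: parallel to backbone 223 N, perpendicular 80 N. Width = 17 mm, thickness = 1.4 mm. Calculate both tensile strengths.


Area = 17 x 1.4 = 23.8 mm^2
TS (parallel) = 223 / 23.8 = 9.37 N/mm^2
TS (perpendicular) = 80 / 23.8 = 3.36 N/mm^2


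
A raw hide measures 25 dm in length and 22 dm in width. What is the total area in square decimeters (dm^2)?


Area = length x width
Area = 25 x 22 = 550 dm^2


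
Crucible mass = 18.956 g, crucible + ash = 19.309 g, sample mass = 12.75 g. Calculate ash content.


Ash mass = 0.353 g
Ash content = 2.77%


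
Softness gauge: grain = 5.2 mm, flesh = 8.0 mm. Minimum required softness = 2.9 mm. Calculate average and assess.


Average = (5.2 + 8.0) / 2 = 6.60 mm
Minimum = 2.9 mm
Meets requirement: Yes


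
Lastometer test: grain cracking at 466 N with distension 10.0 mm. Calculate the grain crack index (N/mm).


46.6 N/mm


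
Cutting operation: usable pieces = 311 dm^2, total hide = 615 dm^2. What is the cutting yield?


Yield = usable / total x 100
Yield = 311 / 615 x 100 = 50.6%


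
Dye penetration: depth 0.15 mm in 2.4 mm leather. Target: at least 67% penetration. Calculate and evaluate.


Penetration = 6.3%
Meets target: No

Penetration = 0.15 / 2.4 x 100 = 6.3%
Target: 67%
Meets target: No


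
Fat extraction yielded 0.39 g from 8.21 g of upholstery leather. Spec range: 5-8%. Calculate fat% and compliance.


Fat% = 0.39 / 8.21 x 100 = 4.8%
Spec range: 5-8%
Compliant: No


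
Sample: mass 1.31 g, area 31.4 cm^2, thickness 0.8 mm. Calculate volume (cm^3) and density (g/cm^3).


Volume = 2.512 cm^3
Density = 0.521 g/cm^3


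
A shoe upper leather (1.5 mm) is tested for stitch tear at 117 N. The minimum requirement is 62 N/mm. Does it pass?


STS = 78.0 N/mm
Passes: Yes


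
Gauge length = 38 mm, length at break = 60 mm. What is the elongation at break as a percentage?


Extension = 60 - 38 = 22 mm
Elongation = 22 / 38 x 100 = 57.9%


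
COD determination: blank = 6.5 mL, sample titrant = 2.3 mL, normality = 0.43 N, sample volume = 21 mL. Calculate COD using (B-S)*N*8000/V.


COD = (6.5 - 2.3) x 0.43 x 8000 / 21
COD = 4.2 x 0.43 x 8000 / 21
COD = 688.0 mg/L


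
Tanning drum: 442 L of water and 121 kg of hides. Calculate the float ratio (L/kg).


3.7


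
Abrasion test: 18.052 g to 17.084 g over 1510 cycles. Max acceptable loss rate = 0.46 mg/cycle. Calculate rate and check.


Loss = 18.052 - 17.084 = 0.968 g
Rate = 0.968 g / 1510 cycles x 1000 = 0.641 mg/cycle
Max = 0.46 mg/cycle
Passes: No


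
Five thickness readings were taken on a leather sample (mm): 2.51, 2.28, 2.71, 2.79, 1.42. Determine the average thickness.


Sum = 2.51 + 2.28 + 2.71 + 2.79 + 1.42 = 11.71
Average = 11.71 / 5 = 2.34 mm


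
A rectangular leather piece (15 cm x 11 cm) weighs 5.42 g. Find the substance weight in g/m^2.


328.5 g/m^2

Area = 15 x 11 = 165 cm^2
SW = 5.42 / 165 x 10000 = 328.5 g/m^2


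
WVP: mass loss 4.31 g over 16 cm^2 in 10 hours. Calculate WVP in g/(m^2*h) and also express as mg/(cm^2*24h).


WVP = 4.31 / (16 x 10) x 10000 = 269.38 g/(m^2*h)
Mass loss in mg = 4.31 x 1000 = 4310 mg
Per cm^2 per 24h in mg: 4310 x 24 / (16 x 10) = 103440 / 160 = 646.50 mg/(cm^2*24h)


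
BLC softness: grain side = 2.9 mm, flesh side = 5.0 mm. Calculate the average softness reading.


3.95 mm

Average = (2.9 + 5.0) / 2
Average = 3.95 mm


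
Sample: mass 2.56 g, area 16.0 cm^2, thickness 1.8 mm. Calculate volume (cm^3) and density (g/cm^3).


Volume = 2.880 cm^3
Density = 0.889 g/cm^3


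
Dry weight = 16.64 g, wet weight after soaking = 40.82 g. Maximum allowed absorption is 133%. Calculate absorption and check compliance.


WA = (40.82 - 16.64) / 16.64 x 100 = 145.3%
Maximum allowed: 133%
Compliant: No


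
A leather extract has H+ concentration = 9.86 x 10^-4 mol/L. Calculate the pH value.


pH = -log10[H+]
pH = -log10(9.86 x 10^-4) = 3.01


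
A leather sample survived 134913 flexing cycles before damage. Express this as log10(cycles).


log10(134913) = 5.13


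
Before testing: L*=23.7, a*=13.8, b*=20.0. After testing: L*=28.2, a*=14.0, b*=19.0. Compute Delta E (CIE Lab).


dL = 28.2 - 23.7 = 4.5
da = 14.0 - 13.8 = 0.2
db = 19.0 - 20.0 = -1.0
dE = sqrt((4.5)^2 + (0.2)^2 + (-1.0)^2) = 4.61


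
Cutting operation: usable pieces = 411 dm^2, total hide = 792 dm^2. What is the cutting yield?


51.9%


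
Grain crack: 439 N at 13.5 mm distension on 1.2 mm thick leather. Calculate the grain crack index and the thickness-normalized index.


Crack index = 439 / 13.5 = 32.5 N/mm
Normalized = 32.5 / 1.2 = 27.1 N/mm per mm


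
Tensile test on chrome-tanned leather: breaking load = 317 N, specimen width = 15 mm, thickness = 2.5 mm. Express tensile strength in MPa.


Cross-section = 15 x 2.5 = 37.5 mm^2
TS = 317 / 37.5 = 8.45 MPa
(1 N/mm^2 = 1 MPa)


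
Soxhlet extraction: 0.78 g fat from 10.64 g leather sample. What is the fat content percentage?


7.3%

Fat content = 0.78 / 10.64 x 100
Fat = 7.3%


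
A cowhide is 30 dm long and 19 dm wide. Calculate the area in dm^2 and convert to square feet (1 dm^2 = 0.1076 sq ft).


570 dm^2
61.33 sq ft


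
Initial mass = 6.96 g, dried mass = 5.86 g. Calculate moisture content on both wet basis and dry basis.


Wet basis = 15.8%
Dry basis = 18.8%
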